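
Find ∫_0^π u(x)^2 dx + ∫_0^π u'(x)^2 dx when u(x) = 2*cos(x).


||u||_{H^1(0,π)}^2 = 4*π

u'(x) = -2*sin(x).
Expand u² and (u')² and integrate term by term on (0, π), using: for integers n ≥ 1, ∫_0^π sin²(nx) dx = ∫_0^π cos²(nx) dx = π/2; for n ≠ n', ∫_0^π sin(nx)sin(n'x) dx = ∫_0^π cos(nx)cos(n'x) dx = 0; and by product-to-sum, ∫_0^π sin(nx)cos(n'x) dx = ½∫_0^π [sin((n+n')x) + sin((n−n')x)] dx, which is 0 when n+n' is even and 2n/(n²−n'²) when n+n' is odd (it need not vanish on (0, π)).
  u² squared terms: (2)²·∫cos(x)² dx = 4·π/2 = 2*π.
  So ∫_0^π u² dx = 2*π.
  (u')² squared terms: (-2)²·∫sin(x)² dx = 4·π/2 = 2*π.
  So ∫_0^π (u')² dx = 2*π.
||u||_{H^1}^2 = (2*π) + (2*π) = 4*π.


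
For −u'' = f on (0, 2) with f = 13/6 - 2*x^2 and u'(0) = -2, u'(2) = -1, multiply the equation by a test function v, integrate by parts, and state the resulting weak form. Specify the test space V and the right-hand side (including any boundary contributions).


V = H^1(0, 2) (v unrestricted at boundary; u is determined up to an additive constant); weak form: ∫_0^2 u'v' dx = ∫_0^2 (13/6 - 2*x^2) v dx − v(2) + 2·v(0) for all v ∈ V.

Multiply both sides by a test function v and integrate from 0 to 2:
  ∫_0^2 −u''(x) v(x) dx = ∫_0^2 f(x) v(x) dx.
Integrate the LHS by parts once:
  ∫_0^2 −u'' v dx = −[u'(x) v(x)]_0^2 + ∫_0^2 u'(x) v'(x) dx.
Thus ∫_0^2 u'(x) v'(x) dx = ∫_0^2 f(x) v(x) dx + [u'(x) v(x)]_0^2.
Choose V so that boundary terms are either known or forced to vanish.
u has inhomogeneous Neumann u'(0) = -2, u'(2) = -1. [u' v]_0^2 = (-1)·v(2) − (-2)·v(0) = − v(2) + 2·v(0). Take V = H^1(0, 2); boundary term becomes part of RHS.
Weak formulation: find u (satisfying any essential BC) such that ∫_0^2 u'(x) v'(x) dx = ∫_0^2 f v dx − v(2) + 2·v(0) for all v ∈ V (Neumann data are natural BCs: they enter the RHS as boundary terms).
Substituting f(x) = 13/6 - 2*x^2, the right-hand side is ∫_0^2 (13/6 - 2*x^2) v dx − v(2) + 2·v(0).
Compatibility check (pure Neumann): taking v ≡ 1 ∈ V gives 0 = ∫_0^2 f dx + (-1) − (-2), i.e. ∫_0^2 f dx must equal u'(0) − u'(2) = -1. Indeed ∫_0^2 (13/6 - 2*x^2) dx = -1, so the data are compatible. The solution is then unique only up to an additive constant (fix it e.g. by requiring ∫_0^2 u dx = 0).


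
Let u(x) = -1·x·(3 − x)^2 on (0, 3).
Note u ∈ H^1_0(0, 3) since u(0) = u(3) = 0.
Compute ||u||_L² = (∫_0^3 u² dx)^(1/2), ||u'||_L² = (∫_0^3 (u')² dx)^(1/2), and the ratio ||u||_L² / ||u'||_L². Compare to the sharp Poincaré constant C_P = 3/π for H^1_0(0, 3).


||u||_L² / ||u'||_L² = 3*sqrt(14)/14 < C_P = 3/π.

u(x) = -1·x·(3 − x)^2, so u'(x) = 3*(1 - x)*(x - 3).
u(x) = -1·x·(3 − x)^2 vanishes at x = 0 and x = 3, so u ∈ H^1_0(0, 3). Differentiate via the product rule and integrate the resulting polynomials term by term.
  ∫_0^3 u² dx = ∫_0^3 (x^6 - 12*x^5 + 54*x^4 - 108*x^3 + 81*x^2) dx. Term by term:
    ∫_0^3 x^6 dx = 2187/7;  ∫_0^3 -12*x^5 dx = -1458;  ∫_0^3 54*x^4 dx = 13122/5;
    ∫_0^3 -108*x^3 dx = -2187;  ∫_0^3 81*x^2 dx = 729.
  Sum: 2187/7 − 1458 + 13122/5 − 2187 + 729 = 729/35.
  ∫_0^3 (u')² dx = ∫_0^3 (9*x^4 - 72*x^3 + 198*x^2 - 216*x + 81) dx. Term by term:
    ∫_0^3 9*x^4 dx = 2187/5;  ∫_0^3 -72*x^3 dx = -1458;  ∫_0^3 198*x^2 dx = 1782;
    ∫_0^3 -216*x dx = -972;  ∫_0^3 81 dx = 243.
  Sum: 2187/5 − 1458 + 1782 − 972 + 243 = 162/5.
∫_0^3 u² dx = 729/35, so ||u||_L² = 27*sqrt(35)/35.
∫_0^3 (u')² dx = 162/5, so ||u'||_L² = 9*sqrt(10)/5.
Ratio ||u||_L² / ||u'||_L² = 3*sqrt(14)/14.
Sharp Poincaré constant on H^1_0(0, 3) is C_P = L/π = 3/π, achieved by sin(π/3·x).
A polynomial bump cannot attain the sharp Poincaré constant (only the first sine eigenfunction does), so the ratio is strictly less than C_P, consistent with ||u||_L² ≤ C_P ||u'||_L².


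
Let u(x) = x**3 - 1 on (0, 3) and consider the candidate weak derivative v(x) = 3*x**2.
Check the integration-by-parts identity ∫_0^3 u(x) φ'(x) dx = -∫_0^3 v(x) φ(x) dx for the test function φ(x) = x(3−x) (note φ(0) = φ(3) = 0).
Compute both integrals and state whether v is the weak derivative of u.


LHS = -729/20, RHS = -729/20. Yes, v = u' weakly.

u(x) = x**3 - 1, classical derivative u'(x) = 3*x**2.
φ(x) = x(3−x), so φ'(x) = 3 - 2*x.
Note φ(0) = φ(3) = 0, so the boundary term u·φ vanishes.
LHS = ∫_0^3 u(x) φ'(x) dx = ∫_0^3 (-2*x^4 + 3*x^3 + 2*x - 3) dx. Term by term:
  ∫_0^3 -2*x^4 dx = -486/5;  ∫_0^3 3*x^3 dx = 243/4;  ∫_0^3 2*x dx = 9;
  ∫_0^3 -3 dx = -9.
Sum: -486/5 + 243/4 + 9 − 9 = -729/20.
So LHS = -729/20.
∫_0^3 v(x) φ(x) dx = ∫_0^3 (-3*x^4 + 9*x^3) dx. Term by term:
  ∫_0^3 -3*x^4 dx = -729/5;  ∫_0^3 9*x^3 dx = 729/4.
Sum: -729/5 + 729/4 = 729/20.
So RHS = -∫_0^3 v(x) φ(x) dx = -729/20.
LHS = RHS, so the identity holds for this test φ.
Moreover u is smooth here and v(x) = u'(x) = 3*x**2 pointwise, so the identity holds for every test function. Hence v is the weak derivative of u.


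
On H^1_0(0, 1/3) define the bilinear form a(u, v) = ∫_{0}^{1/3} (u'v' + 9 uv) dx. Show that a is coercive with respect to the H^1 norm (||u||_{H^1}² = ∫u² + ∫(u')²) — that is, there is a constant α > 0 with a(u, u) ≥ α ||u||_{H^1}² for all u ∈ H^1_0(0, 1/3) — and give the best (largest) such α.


α = 1

Coercivity of a(·,·) on H^1_0(0, 1/3) means a(u, u) ≥ α ||u||_{H^1}² for every u ∈ H^1_0.
The interval has length L = 1/3, and Poincaré/coercivity depend only on L. Here a(u, u) = ∫(u')² + (9)·∫u².
Here c = 9 ≥ 1, so a(u,u) = ∫(u')² + c∫u² ≥ ∫(u')² + ∫u² = ||u||_{H^1}², i.e. α = 1 works. No larger α is possible: a(u,u) ≥ α||u||_{H^1}² means (1−α)∫(u')² ≥ (α−c)∫u², and for the modes u_n = sin(nπ(x−x₀)/L) (x₀ the left endpoint) one has ∫u_n²/∫(u_n')² = (L/(nπ))² → 0, so a(u_n,u_n)/||u_n||_{H^1}² → 1. Hence the optimal constant is α = 1.
Therefore α = 1.


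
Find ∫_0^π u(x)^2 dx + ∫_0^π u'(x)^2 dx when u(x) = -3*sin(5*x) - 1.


||u||_{H^1(0,π)}^2 = 12/5 + 118*π

u'(x) = -15*cos(5*x).
Expand u² and (u')² and integrate term by term on (0, π), using: for integers n ≥ 1, ∫_0^π sin²(nx) dx = ∫_0^π cos²(nx) dx = π/2; for n ≠ n', ∫_0^π sin(nx)sin(n'x) dx = ∫_0^π cos(nx)cos(n'x) dx = 0; and by product-to-sum, ∫_0^π sin(nx)cos(n'x) dx = ½∫_0^π [sin((n+n')x) + sin((n−n')x)] dx, which is 0 when n+n' is even and 2n/(n²−n'²) when n+n' is odd (it need not vanish on (0, π)). For the constant mode: ∫_0^π 1 dx = π, ∫_0^π cos(nx) dx = 0, ∫_0^π sin(nx) dx = (1−(−1)^n)/n.
  u² squared terms: (-1)²·∫1 dx = 1·π = π;  (-3)²·∫sin(5x)² dx = 9·π/2 = 9*π/2.
  u² cross terms: 2·(-1)·(-3)·∫1·sin(5x) dx = 6·(2/5) = 12/5.
  So ∫_0^π u² dx = π + 9*π/2 + 12/5 = 12/5 + 11*π/2.
  (u')² squared terms: (-15)²·∫cos(5x)² dx = 225·π/2 = 225*π/2.
  So ∫_0^π (u')² dx = 225*π/2.
||u||_{H^1}^2 = (12/5 + 11*π/2) + (225*π/2) = 12/5 + 118*π.


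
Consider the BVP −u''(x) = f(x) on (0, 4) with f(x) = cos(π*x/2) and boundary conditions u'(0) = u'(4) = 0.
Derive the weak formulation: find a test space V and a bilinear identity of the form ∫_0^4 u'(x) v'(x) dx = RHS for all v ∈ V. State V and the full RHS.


V = H^1(0, 4) (no boundary constraint on v; u is determined up to an additive constant); weak form: ∫_0^4 u'v' dx = ∫_0^4 (cos(π*x/2)) v dx for all v ∈ V.

Multiply both sides by a test function v and integrate from 0 to 4:
  ∫_0^4 −u''(x) v(x) dx = ∫_0^4 f(x) v(x) dx.
Integrate the LHS by parts once:
  ∫_0^4 −u'' v dx = −[u'(x) v(x)]_0^4 + ∫_0^4 u'(x) v'(x) dx.
Thus ∫_0^4 u'(x) v'(x) dx = ∫_0^4 f(x) v(x) dx + [u'(x) v(x)]_0^4.
Choose V so that boundary terms are either known or forced to vanish.
u has homogeneous Neumann: u'(0) = u'(4) = 0. So [u' v]_0^4 = 0·v(4) − 0·v(0) = 0 for any v; take V = H^1(0, 4).
Weak formulation: find u (satisfying any essential BC) such that ∫_0^4 u'(x) v'(x) dx = ∫_0^4 f v dx for all v ∈ V (homogeneous Neumann, so boundary terms vanish).
Substituting f(x) = cos(π*x/2), the right-hand side is ∫_0^4 (cos(π*x/2)) v dx.
Compatibility check (pure Neumann): taking v ≡ 1 ∈ V gives 0 = ∫_0^4 f dx + (0) − (0), i.e. ∫_0^4 f dx must equal u'(0) − u'(4) = 0. Indeed ∫_0^4 (cos(π*x/2)) dx = 0, so the data are compatible. The solution is then unique only up to an additive constant (fix it e.g. by requiring ∫_0^4 u dx = 0).


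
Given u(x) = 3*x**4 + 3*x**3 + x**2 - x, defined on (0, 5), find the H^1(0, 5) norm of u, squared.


||u||_{H^1}^2 = 440795095/84

The H^1 norm (squared) on an interval (0, L) is
  ||u||_{H^1}^2 = ∫_0^L u(x)^2 dx + ∫_0^L u'(x)^2 dx.
Compute u'(x) = 12*x**3 + 9*x**2 + 2*x - 1.
Then u(x)^2 = 9*x**8 + 18*x**7 + 15*x**6 - 5*x**4 - 2*x**3 + x**2 and u'(x)^2 = 144*x**6 + 216*x**5 + 129*x**4 + 12*x**3 - 14*x**2 - 4*x + 1.
Integrate each monomial from 0 to 5 using ∫_0^5 c·x^n dx = c·5^(n+1)/(n+1):
  ∫_0^5 u(x)^2 dx = ∫_0^5 (9*x^8 + 18*x^7 + 15*x^6 - 5*x^4 - 2*x^3 + x^2) dx. Term by term:
    ∫_0^5 9*x^8 dx = 1953125;  ∫_0^5 18*x^7 dx = 3515625/4;  ∫_0^5 15*x^6 dx = 1171875/7;
    ∫_0^5 -5*x^4 dx = -3125;  ∫_0^5 -2*x^3 dx = -625/2;  ∫_0^5 x^2 dx = 125/3.
  Sum: 1953125 + 3515625/4 + 1171875/7 − 3125 − 625/2 + 125/3 = 251667875/84.
  ∫_0^5 u'(x)^2 dx = ∫_0^5 (144*x^6 + 216*x^5 + 129*x^4 + 12*x^3 - 14*x^2 - 4*x + 1) dx. Term by term:
    ∫_0^5 144*x^6 dx = 11250000/7;  ∫_0^5 216*x^5 dx = 562500;  ∫_0^5 129*x^4 dx = 80625;
    ∫_0^5 12*x^3 dx = 1875;  ∫_0^5 -14*x^2 dx = -1750/3;  ∫_0^5 -4*x dx = -50;
    ∫_0^5 1 dx = 5.
  Sum: 11250000/7 + 562500 + 80625 + 1875 − 1750/3 − 50 + 5 = 47281805/21.
Adding: ||u||_{H^1}^2 = 251667875/84 + 47281805/21 = 440795095/84.


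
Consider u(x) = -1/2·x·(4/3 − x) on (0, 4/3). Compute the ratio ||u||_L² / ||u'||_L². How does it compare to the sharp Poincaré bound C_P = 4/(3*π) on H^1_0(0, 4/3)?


||u||_L² / ||u'||_L² = 2*sqrt(10)/15 < C_P = 4/(3*π).

u(x) = -1/2·x·(4/3 − x), so u'(x) = x - 2/3.
u(x) = -1/2·x·(4/3 − x) vanishes at x = 0 and x = 4/3, so u ∈ H^1_0(0, 4/3). Differentiate via the product rule and integrate the resulting polynomials term by term.
  ∫_0^4/3 u² dx = ∫_0^4/3 (x^4/4 - 2*x^3/3 + 4*x^2/9) dx. Term by term:
    ∫_0^4/3 x^4/4 dx = 256/1215;  ∫_0^4/3 -2*x^3/3 dx = -128/243;  ∫_0^4/3 4*x^2/9 dx = 256/729.
  Sum: 256/1215 − 128/243 + 256/729 = 128/3645.
  ∫_0^4/3 (u')² dx = ∫_0^4/3 (x^2 - 4*x/3 + 4/9) dx. Term by term:
    ∫_0^4/3 x^2 dx = 64/81;  ∫_0^4/3 -4*x/3 dx = -32/27;  ∫_0^4/3 4/9 dx = 16/27.
  Sum: 64/81 − 32/27 + 16/27 = 16/81.
∫_0^4/3 u² dx = 128/3645, so ||u||_L² = 8*sqrt(10)/135.
∫_0^4/3 (u')² dx = 16/81, so ||u'||_L² = 4/9.
Ratio ||u||_L² / ||u'||_L² = 2*sqrt(10)/15.
Sharp Poincaré constant on H^1_0(0, 4/3) is C_P = L/π = 4/(3*π), achieved by sin(3*π/4·x).
A polynomial bump cannot attain the sharp Poincaré constant (only the first sine eigenfunction does), so the ratio is strictly less than C_P, consistent with ||u||_L² ≤ C_P ||u'||_L².


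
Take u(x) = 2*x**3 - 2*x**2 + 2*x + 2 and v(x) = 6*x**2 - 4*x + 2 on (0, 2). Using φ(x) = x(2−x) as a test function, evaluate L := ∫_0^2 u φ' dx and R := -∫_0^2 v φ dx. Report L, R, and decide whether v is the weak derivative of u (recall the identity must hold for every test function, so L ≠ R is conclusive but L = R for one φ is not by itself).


LHS = -104/15, RHS = -104/15. Yes, v = u' weakly.

u(x) = 2*x**3 - 2*x**2 + 2*x + 2, classical derivative u'(x) = 6*x**2 - 4*x + 2.
φ(x) = x(2−x), so φ'(x) = 2 - 2*x.
Note φ(0) = φ(2) = 0, so the boundary term u·φ vanishes.
LHS = ∫_0^2 u(x) φ'(x) dx = ∫_0^2 (-4*x^4 + 8*x^3 - 8*x^2 + 4) dx. Term by term:
  ∫_0^2 -4*x^4 dx = -128/5;  ∫_0^2 8*x^3 dx = 32;  ∫_0^2 -8*x^2 dx = -64/3;
  ∫_0^2 4 dx = 8.
Sum: -128/5 + 32 − 64/3 + 8 = -104/15.
So LHS = -104/15.
∫_0^2 v(x) φ(x) dx = ∫_0^2 (-6*x^4 + 16*x^3 - 10*x^2 + 4*x) dx. Term by term:
  ∫_0^2 -6*x^4 dx = -192/5;  ∫_0^2 16*x^3 dx = 64;  ∫_0^2 -10*x^2 dx = -80/3;
  ∫_0^2 4*x dx = 8.
Sum: -192/5 + 64 − 80/3 + 8 = 104/15.
So RHS = -∫_0^2 v(x) φ(x) dx = -104/15.
LHS = RHS, so the identity holds for this test φ.
Moreover u is smooth here and v(x) = u'(x) = 6*x**2 - 4*x + 2 pointwise, so the identity holds for every test function. Hence v is the weak derivative of u.


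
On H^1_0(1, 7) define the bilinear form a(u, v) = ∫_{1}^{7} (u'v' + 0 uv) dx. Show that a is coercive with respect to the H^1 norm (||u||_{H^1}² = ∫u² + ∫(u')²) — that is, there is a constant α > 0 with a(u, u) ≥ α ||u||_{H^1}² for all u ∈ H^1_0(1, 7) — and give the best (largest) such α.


α = π^2/(π^2 + 36)

Coercivity of a(·,·) on H^1_0(1, 7) means a(u, u) ≥ α ||u||_{H^1}² for every u ∈ H^1_0.
The interval has length L = 6, and Poincaré/coercivity depend only on L. Here a(u, u) = ∫(u')² + (0)·∫u².
Here c = 0, so a(u,u) = ∫(u')² alone. The condition a(u,u) ≥ α||u||_{H^1}² reads (1−α)∫(u')² ≥ (α−c)∫u². Any admissible α is ≤ 1 (rapidly oscillating u have ∫u²/∫(u')² → 0), and α = 1 would force 0 ≥ (1−c)∫u², impossible since c < 1; so 1−α > 0. By the sharp Poincaré inequality on H^1_0 of an interval of length L, ∫(u')² ≥ (π/L)²∫u² with equality for the first sine mode sin(π(x−x₀)/L) (x₀ the left endpoint), so the inequality holds for all u iff (1−α)(π/L)² ≥ α − c, i.e. α ≤ ((π/L)² + c)/((π/L)² + 1) = (1 + c(L/π)²)/(1 + (L/π)²). (Direct route, valid since c ≤ 0: Poincaré gives c∫u² ≥ c(L/π)²∫(u')², so a(u,u) ≥ (1 + c(L/π)²)∫(u')², while ||u||_{H^1}² ≤ (1 + (L/π)²)∫(u')²; dividing yields the same α.) With (π/L)² = π^2/36 and c = 0, the largest admissible constant is α = ((π/L)² + c)/((π/L)² + 1).
Simplifying, α = π^2/(π^2 + 36).


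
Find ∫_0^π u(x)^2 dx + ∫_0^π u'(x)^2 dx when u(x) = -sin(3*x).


||u||_{H^1(0,π)}^2 = 5*π

u'(x) = -3*cos(3*x).
Expand u² and (u')² and integrate term by term on (0, π), using: for integers n ≥ 1, ∫_0^π sin²(nx) dx = ∫_0^π cos²(nx) dx = π/2; for n ≠ n', ∫_0^π sin(nx)sin(n'x) dx = ∫_0^π cos(nx)cos(n'x) dx = 0; and by product-to-sum, ∫_0^π sin(nx)cos(n'x) dx = ½∫_0^π [sin((n+n')x) + sin((n−n')x)] dx, which is 0 when n+n' is even and 2n/(n²−n'²) when n+n' is odd (it need not vanish on (0, π)).
  u² squared terms: (-1)²·∫sin(3x)² dx = 1·π/2 = π/2.
  So ∫_0^π u² dx = π/2.
  (u')² squared terms: (-3)²·∫cos(3x)² dx = 9·π/2 = 9*π/2.
  So ∫_0^π (u')² dx = 9*π/2.
||u||_{H^1}^2 = (π/2) + (9*π/2) = 5*π.


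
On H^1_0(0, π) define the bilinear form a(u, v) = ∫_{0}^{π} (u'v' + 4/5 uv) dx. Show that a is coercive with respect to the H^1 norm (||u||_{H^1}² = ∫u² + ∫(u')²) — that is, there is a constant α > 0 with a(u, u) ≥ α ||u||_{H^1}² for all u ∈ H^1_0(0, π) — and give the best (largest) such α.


α = 9/10

Coercivity of a(·,·) on H^1_0(0, π) means a(u, u) ≥ α ||u||_{H^1}² for every u ∈ H^1_0.
The interval has length L = π, and Poincaré/coercivity depend only on L. Here a(u, u) = ∫(u')² + (4/5)·∫u².
Here 0 < c = 4/5 < 1. The condition a(u,u) ≥ α||u||_{H^1}² reads (1−α)∫(u')² ≥ (α−c)∫u². Any admissible α is ≤ 1 (rapidly oscillating u have ∫u²/∫(u')² → 0), and α = 1 would force 0 ≥ (1−c)∫u², impossible since c < 1; so 1−α > 0. By the sharp Poincaré inequality on H^1_0 of an interval of length L, ∫(u')² ≥ (π/L)²∫u² with equality for the first sine mode sin(π(x−x₀)/L) (x₀ the left endpoint), so the inequality holds for all u iff (1−α)(π/L)² ≥ α − c, i.e. α ≤ ((π/L)² + c)/((π/L)² + 1) = (1 + c(L/π)²)/(1 + (L/π)²). With (π/L)² = 1 and c = 4/5, the largest admissible constant is α = ((π/L)² + c)/((π/L)² + 1).
Simplifying, α = 9/10.


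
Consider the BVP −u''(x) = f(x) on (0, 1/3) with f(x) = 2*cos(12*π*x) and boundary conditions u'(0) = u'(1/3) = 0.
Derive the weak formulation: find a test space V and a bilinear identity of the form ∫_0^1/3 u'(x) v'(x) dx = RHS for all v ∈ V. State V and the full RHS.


V = H^1(0, 1/3) (no boundary constraint on v; u is determined up to an additive constant); weak form: ∫_0^1/3 u'v' dx = ∫_0^1/3 (2*cos(12*π*x)) v dx for all v ∈ V.

Multiply both sides by a test function v and integrate from 0 to 1/3:
  ∫_0^1/3 −u''(x) v(x) dx = ∫_0^1/3 f(x) v(x) dx.
Integrate the LHS by parts once:
  ∫_0^1/3 −u'' v dx = −[u'(x) v(x)]_0^1/3 + ∫_0^1/3 u'(x) v'(x) dx.
Thus ∫_0^1/3 u'(x) v'(x) dx = ∫_0^1/3 f(x) v(x) dx + [u'(x) v(x)]_0^1/3.
Choose V so that boundary terms are either known or forced to vanish.
u has homogeneous Neumann: u'(0) = u'(1/3) = 0. So [u' v]_0^1/3 = 0·v(1/3) − 0·v(0) = 0 for any v; take V = H^1(0, 1/3).
Weak formulation: find u (satisfying any essential BC) such that ∫_0^1/3 u'(x) v'(x) dx = ∫_0^1/3 f v dx for all v ∈ V (homogeneous Neumann, so boundary terms vanish).
Substituting f(x) = 2*cos(12*π*x), the right-hand side is ∫_0^1/3 (2*cos(12*π*x)) v dx.
Compatibility check (pure Neumann): taking v ≡ 1 ∈ V gives 0 = ∫_0^1/3 f dx + (0) − (0), i.e. ∫_0^1/3 f dx must equal u'(0) − u'(1/3) = 0. Indeed ∫_0^1/3 (2*cos(12*π*x)) dx = 0, so the data are compatible. The solution is then unique only up to an additive constant (fix it e.g. by requiring ∫_0^1/3 u dx = 0).


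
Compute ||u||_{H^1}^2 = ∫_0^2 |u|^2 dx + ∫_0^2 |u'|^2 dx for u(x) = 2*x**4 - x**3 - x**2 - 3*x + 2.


||u||_{H^1}^2 = 159742/315

The H^1 norm (squared) on an interval (0, L) is
  ||u||_{H^1}^2 = ∫_0^L u(x)^2 dx + ∫_0^L u'(x)^2 dx.
Compute u'(x) = 8*x**3 - 3*x**2 - 2*x - 3.
Then u(x)^2 = 4*x**8 - 4*x**7 - 3*x**6 - 10*x**5 + 15*x**4 + 2*x**3 + 5*x**2 - 12*x + 4 and u'(x)^2 = 64*x**6 - 48*x**5 - 23*x**4 - 36*x**3 + 22*x**2 + 12*x + 9.
Integrate each monomial from 0 to 2 using ∫_0^2 c·x^n dx = c·2^(n+1)/(n+1):
  ∫_0^2 u(x)^2 dx = ∫_0^2 (4*x^8 - 4*x^7 - 3*x^6 - 10*x^5 + 15*x^4 + 2*x^3 + 5*x^2 - 12*x + 4) dx. Term by term:
    ∫_0^2 4*x^8 dx = 2048/9;  ∫_0^2 -4*x^7 dx = -128;  ∫_0^2 -3*x^6 dx = -384/7;
    ∫_0^2 -10*x^5 dx = -320/3;  ∫_0^2 15*x^4 dx = 96;  ∫_0^2 2*x^3 dx = 8;
    ∫_0^2 5*x^2 dx = 40/3;  ∫_0^2 -12*x dx = -24;  ∫_0^2 4 dx = 8.
  Sum: 2048/9 − 128 − 384/7 − 320/3 + 96 + 8 + 40/3 − 24 + 8 = 2480/63.
  ∫_0^2 u'(x)^2 dx = ∫_0^2 (64*x^6 - 48*x^5 - 23*x^4 - 36*x^3 + 22*x^2 + 12*x + 9) dx. Term by term:
    ∫_0^2 64*x^6 dx = 8192/7;  ∫_0^2 -48*x^5 dx = -512;  ∫_0^2 -23*x^4 dx = -736/5;
    ∫_0^2 -36*x^3 dx = -144;  ∫_0^2 22*x^2 dx = 176/3;  ∫_0^2 12*x dx = 24;
    ∫_0^2 9 dx = 18.
  Sum: 8192/7 − 512 − 736/5 − 144 + 176/3 + 24 + 18 = 49114/105.
Adding: ||u||_{H^1}^2 = 2480/63 + 49114/105 = 159742/315.


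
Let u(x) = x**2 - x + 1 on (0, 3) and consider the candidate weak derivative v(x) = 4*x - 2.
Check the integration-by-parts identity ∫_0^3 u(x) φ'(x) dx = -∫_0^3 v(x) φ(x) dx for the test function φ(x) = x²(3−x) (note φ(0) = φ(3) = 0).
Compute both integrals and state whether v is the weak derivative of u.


LHS = -351/20, RHS = -351/10. No, v is not the weak derivative of u.

u(x) = x**2 - x + 1, classical derivative u'(x) = 2*x - 1.
φ(x) = x²(3−x), so φ'(x) = 3*x*(2 - x).
Note φ(0) = φ(3) = 0, so the boundary term u·φ vanishes.
LHS = ∫_0^3 u(x) φ'(x) dx = ∫_0^3 (-3*x^4 + 9*x^3 - 9*x^2 + 6*x) dx. Term by term:
  ∫_0^3 -3*x^4 dx = -729/5;  ∫_0^3 9*x^3 dx = 729/4;  ∫_0^3 -9*x^2 dx = -81;
  ∫_0^3 6*x dx = 27.
Sum: -729/5 + 729/4 − 81 + 27 = -351/20.
So LHS = -351/20.
∫_0^3 v(x) φ(x) dx = ∫_0^3 (-4*x^4 + 14*x^3 - 6*x^2) dx. Term by term:
  ∫_0^3 -4*x^4 dx = -972/5;  ∫_0^3 14*x^3 dx = 567/2;  ∫_0^3 -6*x^2 dx = -54.
Sum: -972/5 + 567/2 − 54 = 351/10.
So RHS = -∫_0^3 v(x) φ(x) dx = -351/10.
LHS − RHS = 351/20 ≠ 0, so the identity fails.
(For a valid weak derivative the identity must hold for EVERY test function, in particular this one. The failure shows v is NOT the weak derivative of u.)
Correct weak derivative would be u'(x) = 2*x - 1.


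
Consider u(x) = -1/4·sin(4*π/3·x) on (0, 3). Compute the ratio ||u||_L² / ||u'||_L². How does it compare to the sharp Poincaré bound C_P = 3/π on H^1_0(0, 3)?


||u||_L² / ||u'||_L² = 3/(4*π) < C_P = 3/π.

u(x) = -1/4·sin(4*π/3·x), so u'(x) = -π*cos(4*π*x/3)/3.
Writing u(x) = A·sin(kπx/L) with A = -1/4 and k = 4, use ∫_0^L sin²(kπx/L) dx = L/2 and ∫_0^L cos²(kπx/L) dx = L/2.
u² = 1/16·sin²(4*π/3·x) and (u')² = π^2/9·cos²(4*π/3·x), and each of sin², cos² integrates to L/2 = 3/2 over (0, 3).
∫_0^3 u² dx = 3/32, so ||u||_L² = sqrt(6)/8.
∫_0^3 (u')² dx = π^2/6, so ||u'||_L² = sqrt(6)*π/6.
Ratio ||u||_L² / ||u'||_L² = 3/(4*π).
Sharp Poincaré constant on H^1_0(0, 3) is C_P = L/π = 3/π, achieved by sin(π/3·x).
This is the k = 4 harmonic; the ratio L/(kπ) is strictly less than C_P = L/π, consistent with the sharp inequality ||u||_L² ≤ C_P ||u'||_L².


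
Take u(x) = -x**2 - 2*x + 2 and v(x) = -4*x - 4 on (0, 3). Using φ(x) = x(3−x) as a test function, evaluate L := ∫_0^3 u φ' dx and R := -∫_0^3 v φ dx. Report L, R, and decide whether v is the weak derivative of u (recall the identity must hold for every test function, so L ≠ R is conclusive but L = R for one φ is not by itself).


LHS = 45/2, RHS = 45. No, v is not the weak derivative of u.

u(x) = -x**2 - 2*x + 2, classical derivative u'(x) = -2*x - 2.
φ(x) = x(3−x), so φ'(x) = 3 - 2*x.
Note φ(0) = φ(3) = 0, so the boundary term u·φ vanishes.
LHS = ∫_0^3 u(x) φ'(x) dx = ∫_0^3 (2*x^3 + x^2 - 10*x + 6) dx. Term by term:
  ∫_0^3 2*x^3 dx = 81/2;  ∫_0^3 x^2 dx = 9;  ∫_0^3 -10*x dx = -45;
  ∫_0^3 6 dx = 18.
Sum: 81/2 + 9 − 45 + 18 = 45/2.
So LHS = 45/2.
∫_0^3 v(x) φ(x) dx = ∫_0^3 (4*x^3 - 8*x^2 - 12*x) dx. Term by term:
  ∫_0^3 4*x^3 dx = 81;  ∫_0^3 -8*x^2 dx = -72;  ∫_0^3 -12*x dx = -54.
Sum: 81 − 72 − 54 = -45.
So RHS = -∫_0^3 v(x) φ(x) dx = 45.
LHS − RHS = -45/2 ≠ 0, so the identity fails.
(For a valid weak derivative the identity must hold for EVERY test function, in particular this one. The failure shows v is NOT the weak derivative of u.)
Correct weak derivative would be u'(x) = -2*x - 2.


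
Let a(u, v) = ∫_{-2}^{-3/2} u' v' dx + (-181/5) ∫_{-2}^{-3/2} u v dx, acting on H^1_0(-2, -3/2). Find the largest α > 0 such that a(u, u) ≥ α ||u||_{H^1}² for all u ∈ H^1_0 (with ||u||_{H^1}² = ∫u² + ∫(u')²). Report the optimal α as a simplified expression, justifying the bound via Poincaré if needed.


α = (-181 + 20*π^2)/(5*(1 + 4*π^2))

Coercivity of a(·,·) on H^1_0(-2, -3/2) means a(u, u) ≥ α ||u||_{H^1}² for every u ∈ H^1_0.
The interval has length L = 1/2, and Poincaré/coercivity depend only on L. Here a(u, u) = ∫(u')² + (-181/5)·∫u².
Here c = -181/5 < 0 with |c| < (π/L)² = 4*π^2, so coercivity still holds. The condition a(u,u) ≥ α||u||_{H^1}² reads (1−α)∫(u')² ≥ (α−c)∫u². Any admissible α is ≤ 1 (rapidly oscillating u have ∫u²/∫(u')² → 0), and α = 1 would force 0 ≥ (1−c)∫u², impossible since c < 1; so 1−α > 0. By the sharp Poincaré inequality on H^1_0 of an interval of length L, ∫(u')² ≥ (π/L)²∫u² with equality for the first sine mode sin(π(x−x₀)/L) (x₀ the left endpoint), so the inequality holds for all u iff (1−α)(π/L)² ≥ α − c, i.e. α ≤ ((π/L)² + c)/((π/L)² + 1) = (1 + c(L/π)²)/(1 + (L/π)²). (Direct route, valid since c ≤ 0: Poincaré gives c∫u² ≥ c(L/π)²∫(u')², so a(u,u) ≥ (1 + c(L/π)²)∫(u')², while ||u||_{H^1}² ≤ (1 + (L/π)²)∫(u')²; dividing yields the same α.) With (π/L)² = 4*π^2 and c = -181/5, the largest admissible constant is α = ((π/L)² + c)/((π/L)² + 1).
Simplifying, α = (-181 + 20*π^2)/(5*(1 + 4*π^2)).


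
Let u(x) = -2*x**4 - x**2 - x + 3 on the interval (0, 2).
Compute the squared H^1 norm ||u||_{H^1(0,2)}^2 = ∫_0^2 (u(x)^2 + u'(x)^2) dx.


||u||_{H^1}^2 = 546016/315

The H^1 norm (squared) on an interval (0, L) is
  ||u||_{H^1}^2 = ∫_0^L u(x)^2 dx + ∫_0^L u'(x)^2 dx.
Compute u'(x) = -8*x**3 - 2*x - 1.
Then u(x)^2 = 4*x**8 + 4*x**6 + 4*x**5 - 11*x**4 + 2*x**3 - 5*x**2 - 6*x + 9 and u'(x)^2 = 64*x**6 + 32*x**4 + 16*x**3 + 4*x**2 + 4*x + 1.
Integrate each monomial from 0 to 2 using ∫_0^2 c·x^n dx = c·2^(n+1)/(n+1):
  ∫_0^2 u(x)^2 dx = ∫_0^2 (4*x^8 + 4*x^6 + 4*x^5 - 11*x^4 + 2*x^3 - 5*x^2 - 6*x + 9) dx. Term by term:
    ∫_0^2 4*x^8 dx = 2048/9;  ∫_0^2 4*x^6 dx = 512/7;  ∫_0^2 4*x^5 dx = 128/3;
    ∫_0^2 -11*x^4 dx = -352/5;  ∫_0^2 2*x^3 dx = 8;  ∫_0^2 -5*x^2 dx = -40/3;
    ∫_0^2 -6*x dx = -12;  ∫_0^2 9 dx = 18.
  Sum: 2048/9 + 512/7 + 128/3 − 352/5 + 8 − 40/3 − 12 + 18 = 86194/315.
  ∫_0^2 u'(x)^2 dx = ∫_0^2 (64*x^6 + 32*x^4 + 16*x^3 + 4*x^2 + 4*x + 1) dx. Term by term:
    ∫_0^2 64*x^6 dx = 8192/7;  ∫_0^2 32*x^4 dx = 1024/5;  ∫_0^2 16*x^3 dx = 64;
    ∫_0^2 4*x^2 dx = 32/3;  ∫_0^2 4*x dx = 8;  ∫_0^2 1 dx = 2.
  Sum: 8192/7 + 1024/5 + 64 + 32/3 + 8 + 2 = 153274/105.
Adding: ||u||_{H^1}^2 = 86194/315 + 153274/105 = 546016/315.


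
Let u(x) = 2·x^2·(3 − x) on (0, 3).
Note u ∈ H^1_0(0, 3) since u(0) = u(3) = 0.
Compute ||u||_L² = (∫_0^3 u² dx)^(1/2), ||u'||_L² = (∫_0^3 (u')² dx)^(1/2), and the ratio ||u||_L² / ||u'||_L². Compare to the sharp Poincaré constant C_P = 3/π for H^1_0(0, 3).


||u||_L² / ||u'||_L² = 3*sqrt(14)/14 < C_P = 3/π.

u(x) = 2·x^2·(3 − x), so u'(x) = 6*x*(2 - x).
u(x) = 2·x^2·(3 − x) vanishes at x = 0 and x = 3, so u ∈ H^1_0(0, 3). Differentiate via the product rule and integrate the resulting polynomials term by term.
  ∫_0^3 u² dx = ∫_0^3 (4*x^6 - 24*x^5 + 36*x^4) dx. Term by term:
    ∫_0^3 4*x^6 dx = 8748/7;  ∫_0^3 -24*x^5 dx = -2916;  ∫_0^3 36*x^4 dx = 8748/5.
  Sum: 8748/7 − 2916 + 8748/5 = 2916/35.
  ∫_0^3 (u')² dx = ∫_0^3 (36*x^4 - 144*x^3 + 144*x^2) dx. Term by term:
    ∫_0^3 36*x^4 dx = 8748/5;  ∫_0^3 -144*x^3 dx = -2916;  ∫_0^3 144*x^2 dx = 1296.
  Sum: 8748/5 − 2916 + 1296 = 648/5.
∫_0^3 u² dx = 2916/35, so ||u||_L² = 54*sqrt(35)/35.
∫_0^3 (u')² dx = 648/5, so ||u'||_L² = 18*sqrt(10)/5.
Ratio ||u||_L² / ||u'||_L² = 3*sqrt(14)/14.
Sharp Poincaré constant on H^1_0(0, 3) is C_P = L/π = 3/π, achieved by sin(π/3·x).
A polynomial bump cannot attain the sharp Poincaré constant (only the first sine eigenfunction does), so the ratio is strictly less than C_P, consistent with ||u||_L² ≤ C_P ||u'||_L².


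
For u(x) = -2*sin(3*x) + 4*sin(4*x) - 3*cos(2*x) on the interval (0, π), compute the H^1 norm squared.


||u||_{H^1(0,π)}^2 = 72 + 357*π/2

u'(x) = 6*sin(2*x) - 6*cos(3*x) + 16*cos(4*x).
Expand u² and (u')² and integrate term by term on (0, π), using: for integers n ≥ 1, ∫_0^π sin²(nx) dx = ∫_0^π cos²(nx) dx = π/2; for n ≠ n', ∫_0^π sin(nx)sin(n'x) dx = ∫_0^π cos(nx)cos(n'x) dx = 0; and by product-to-sum, ∫_0^π sin(nx)cos(n'x) dx = ½∫_0^π [sin((n+n')x) + sin((n−n')x)] dx, which is 0 when n+n' is even and 2n/(n²−n'²) when n+n' is odd (it need not vanish on (0, π)).
  u² squared terms: (-3)²·∫cos(2x)² dx = 9·π/2 = 9*π/2;  (-2)²·∫sin(3x)² dx = 4·π/2 = 2*π;  (4)²·∫sin(4x)² dx = 16·π/2 = 8*π.
  u² cross terms: 2·(-3)·(-2)·∫cos(2x)·sin(3x) dx = 12·(6/5) = 72/5;  2·(-3)·(4)·∫cos(2x)·sin(4x) dx = -24·(0) = 0;  2·(-2)·(4)·∫sin(3x)·sin(4x) dx = -16·(0) = 0.
  So ∫_0^π u² dx = 9*π/2 + 2*π + 8*π + 72/5 + 0 + 0 = 72/5 + 29*π/2.
  (u')² squared terms: (-6)²·∫cos(3x)² dx = 36·π/2 = 18*π;  (6)²·∫sin(2x)² dx = 36·π/2 = 18*π;  (16)²·∫cos(4x)² dx = 256·π/2 = 128*π.
  (u')² cross terms: 2·(-6)·(6)·∫cos(3x)·sin(2x) dx = -72·(-4/5) = 288/5;  2·(-6)·(16)·∫cos(3x)·cos(4x) dx = -192·(0) = 0;  2·(6)·(16)·∫sin(2x)·cos(4x) dx = 192·(0) = 0.
  So ∫_0^π (u')² dx = 18*π + 18*π + 128*π + 288/5 + 0 + 0 = 288/5 + 164*π.
||u||_{H^1}^2 = (72/5 + 29*π/2) + (288/5 + 164*π) = 72 + 357*π/2.


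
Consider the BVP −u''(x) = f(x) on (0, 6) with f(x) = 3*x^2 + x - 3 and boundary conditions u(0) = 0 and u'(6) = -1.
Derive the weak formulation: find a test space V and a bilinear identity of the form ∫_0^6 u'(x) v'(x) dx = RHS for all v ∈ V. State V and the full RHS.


V = {v ∈ H^1(0, 6) : v(0) = 0} (test functions vanish at x = 0 where u is specified); weak form: ∫_0^6 u'v' dx = ∫_0^6 (3*x^2 + x - 3) v dx − v(6) for all v ∈ V.

Multiply both sides by a test function v and integrate from 0 to 6:
  ∫_0^6 −u''(x) v(x) dx = ∫_0^6 f(x) v(x) dx.
Integrate the LHS by parts once:
  ∫_0^6 −u'' v dx = −[u'(x) v(x)]_0^6 + ∫_0^6 u'(x) v'(x) dx.
Thus ∫_0^6 u'(x) v'(x) dx = ∫_0^6 f(x) v(x) dx + [u'(x) v(x)]_0^6.
Choose V so that boundary terms are either known or forced to vanish.
Mixed BC: u(0) = 0 (Dirichlet) and u'(6) = -1 (Neumann). Define V = {v ∈ H^1(0, 6) : v(0) = 0}. Then [u' v]_0^6 = u'(6)·v(6) − u'(0)·0 = − v(6).
Weak formulation: find u (satisfying any essential BC) such that ∫_0^6 u'(x) v'(x) dx = ∫_0^6 f v dx − v(6) for all v ∈ V (Dirichlet at 0 absorbed into V; Neumann datum at x = 6 contributes the boundary term).
Substituting f(x) = 3*x^2 + x - 3, the right-hand side is ∫_0^6 (3*x^2 + x - 3) v dx − v(6).


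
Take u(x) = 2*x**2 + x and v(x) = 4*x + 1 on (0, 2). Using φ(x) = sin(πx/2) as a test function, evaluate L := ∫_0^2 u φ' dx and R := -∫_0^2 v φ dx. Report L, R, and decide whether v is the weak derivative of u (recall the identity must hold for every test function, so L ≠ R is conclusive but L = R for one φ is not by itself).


LHS = -20/π, RHS = -20/π. Yes, v = u' weakly.

u(x) = 2*x**2 + x, classical derivative u'(x) = 4*x + 1.
φ(x) = sin(πx/2), so φ'(x) = π*cos(π*x/2)/2.
Note φ(0) = φ(2) = 0, so the boundary term u·φ vanishes.
LHS = ∫_0^2 u(x) φ'(x) dx = ∫_0^2 (π*x^2*cos(π*x/2) + π*x*cos(π*x/2)/2) dx. Term by term:
  ∫_0^2 π*x^2*cos(π*x/2) dx = -16/π;  ∫_0^2 π*x*cos(π*x/2)/2 dx = -4/π.
Sum: -16/π − 4/π = -20/π.
So LHS = -20/π.
∫_0^2 v(x) φ(x) dx = ∫_0^2 (4*x*sin(π*x/2) + sin(π*x/2)) dx. Term by term:
  ∫_0^2 4*x*sin(π*x/2) dx = 16/π;  ∫_0^2 sin(π*x/2) dx = 4/π.
Sum: 16/π + 4/π = 20/π.
So RHS = -∫_0^2 v(x) φ(x) dx = -20/π.
LHS = RHS, so the identity holds for this test φ.
Moreover u is smooth here and v(x) = u'(x) = 4*x + 1 pointwise, so the identity holds for every test function. Hence v is the weak derivative of u.


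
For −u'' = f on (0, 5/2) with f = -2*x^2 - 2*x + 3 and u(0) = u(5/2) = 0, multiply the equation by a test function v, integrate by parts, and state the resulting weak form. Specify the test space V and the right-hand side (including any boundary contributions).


V = H^1_0(0, 5/2) (so v(0) = v(5/2) = 0); weak form: ∫_0^5/2 u'v' dx = ∫_0^5/2 (-2*x^2 - 2*x + 3) v dx for all v ∈ V.

Multiply both sides by a test function v and integrate from 0 to 5/2:
  ∫_0^5/2 −u''(x) v(x) dx = ∫_0^5/2 f(x) v(x) dx.
Integrate the LHS by parts once:
  ∫_0^5/2 −u'' v dx = −[u'(x) v(x)]_0^5/2 + ∫_0^5/2 u'(x) v'(x) dx.
Thus ∫_0^5/2 u'(x) v'(x) dx = ∫_0^5/2 f(x) v(x) dx + [u'(x) v(x)]_0^5/2.
Choose V so that boundary terms are either known or forced to vanish.
u is Dirichlet: u(0) = u(5/2) = 0. Let V = H^1_0(0, 5/2); then v(0) = v(5/2) = 0, and [u' v]_0^5/2 = 0.
Weak formulation: find u (satisfying any essential BC) such that ∫_0^5/2 u'(x) v'(x) dx = ∫_0^5/2 f v dx for all v ∈ V.
Substituting f(x) = -2*x^2 - 2*x + 3, the right-hand side is ∫_0^5/2 (-2*x^2 - 2*x + 3) v dx.


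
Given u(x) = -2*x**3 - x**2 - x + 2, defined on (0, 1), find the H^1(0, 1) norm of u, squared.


||u||_{H^1}^2 = 1629/70

The H^1 norm (squared) on an interval (0, L) is
  ||u||_{H^1}^2 = ∫_0^L u(x)^2 dx + ∫_0^L u'(x)^2 dx.
Compute u'(x) = -6*x**2 - 2*x - 1.
Then u(x)^2 = 4*x**6 + 4*x**5 + 5*x**4 - 6*x**3 - 3*x**2 - 4*x + 4 and u'(x)^2 = 36*x**4 + 24*x**3 + 16*x**2 + 4*x + 1.
Integrate each monomial from 0 to 1 using ∫_0^1 c·x^n dx = c·1^(n+1)/(n+1):
  ∫_0^1 u(x)^2 dx = ∫_0^1 (4*x^6 + 4*x^5 + 5*x^4 - 6*x^3 - 3*x^2 - 4*x + 4) dx. Term by term:
    ∫_0^1 4*x^6 dx = 4/7;  ∫_0^1 4*x^5 dx = 2/3;  ∫_0^1 5*x^4 dx = 1;
    ∫_0^1 -6*x^3 dx = -3/2;  ∫_0^1 -3*x^2 dx = -1;  ∫_0^1 -4*x dx = -2;
    ∫_0^1 4 dx = 4.
  Sum: 4/7 + 2/3 + 1 − 3/2 − 1 − 2 + 4 = 73/42.
  ∫_0^1 u'(x)^2 dx = ∫_0^1 (36*x^4 + 24*x^3 + 16*x^2 + 4*x + 1) dx. Term by term:
    ∫_0^1 36*x^4 dx = 36/5;  ∫_0^1 24*x^3 dx = 6;  ∫_0^1 16*x^2 dx = 16/3;
    ∫_0^1 4*x dx = 2;  ∫_0^1 1 dx = 1.
  Sum: 36/5 + 6 + 16/3 + 2 + 1 = 323/15.
Adding: ||u||_{H^1}^2 = 73/42 + 323/15 = 1629/70.


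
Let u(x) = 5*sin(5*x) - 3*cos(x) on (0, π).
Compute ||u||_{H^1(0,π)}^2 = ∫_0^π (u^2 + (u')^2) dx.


||u||_{H^1(0,π)}^2 = 334*π

u'(x) = 3*sin(x) + 25*cos(5*x).
Expand u² and (u')² and integrate term by term on (0, π), using: for integers n ≥ 1, ∫_0^π sin²(nx) dx = ∫_0^π cos²(nx) dx = π/2; for n ≠ n', ∫_0^π sin(nx)sin(n'x) dx = ∫_0^π cos(nx)cos(n'x) dx = 0; and by product-to-sum, ∫_0^π sin(nx)cos(n'x) dx = ½∫_0^π [sin((n+n')x) + sin((n−n')x)] dx, which is 0 when n+n' is even and 2n/(n²−n'²) when n+n' is odd (it need not vanish on (0, π)).
  u² squared terms: (-3)²·∫cos(x)² dx = 9·π/2 = 9*π/2;  (5)²·∫sin(5x)² dx = 25·π/2 = 25*π/2.
  u² cross terms: 2·(-3)·(5)·∫cos(x)·sin(5x) dx = -30·(0) = 0.
  So ∫_0^π u² dx = 9*π/2 + 25*π/2 + 0 = 17*π.
  (u')² squared terms: (3)²·∫sin(x)² dx = 9·π/2 = 9*π/2;  (25)²·∫cos(5x)² dx = 625·π/2 = 625*π/2.
  (u')² cross terms: 2·(3)·(25)·∫sin(x)·cos(5x) dx = 150·(0) = 0.
  So ∫_0^π (u')² dx = 9*π/2 + 625*π/2 + 0 = 317*π.
||u||_{H^1}^2 = (17*π) + (317*π) = 334*π.


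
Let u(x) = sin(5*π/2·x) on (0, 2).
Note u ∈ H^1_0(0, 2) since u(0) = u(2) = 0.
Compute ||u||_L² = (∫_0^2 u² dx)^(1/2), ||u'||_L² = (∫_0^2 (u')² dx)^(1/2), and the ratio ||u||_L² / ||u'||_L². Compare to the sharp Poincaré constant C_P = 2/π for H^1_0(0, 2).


||u||_L² / ||u'||_L² = 2/(5*π) < C_P = 2/π.

u(x) = sin(5*π/2·x), so u'(x) = 5*π*cos(5*π*x/2)/2.
Writing u(x) = A·sin(kπx/L) with A = 1 and k = 5, use ∫_0^L sin²(kπx/L) dx = L/2 and ∫_0^L cos²(kπx/L) dx = L/2.
u² = 1·sin²(5*π/2·x) and (u')² = 25*π^2/4·cos²(5*π/2·x), and each of sin², cos² integrates to L/2 = 1 over (0, 2).
∫_0^2 u² dx = 1, so ||u||_L² = 1.
∫_0^2 (u')² dx = 25*π^2/4, so ||u'||_L² = 5*π/2.
Ratio ||u||_L² / ||u'||_L² = 2/(5*π).
Sharp Poincaré constant on H^1_0(0, 2) is C_P = L/π = 2/π, achieved by sin(π/2·x).
This is the k = 5 harmonic; the ratio L/(kπ) is strictly less than C_P = L/π, consistent with the sharp inequality ||u||_L² ≤ C_P ||u'||_L².


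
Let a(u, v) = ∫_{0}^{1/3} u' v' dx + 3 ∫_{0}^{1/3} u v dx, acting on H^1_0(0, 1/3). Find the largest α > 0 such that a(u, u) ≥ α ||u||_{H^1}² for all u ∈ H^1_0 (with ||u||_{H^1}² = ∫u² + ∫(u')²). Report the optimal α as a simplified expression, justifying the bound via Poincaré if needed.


α = 1

Coercivity of a(·,·) on H^1_0(0, 1/3) means a(u, u) ≥ α ||u||_{H^1}² for every u ∈ H^1_0.
The interval has length L = 1/3, and Poincaré/coercivity depend only on L. Here a(u, u) = ∫(u')² + (3)·∫u².
Here c = 3 ≥ 1, so a(u,u) = ∫(u')² + c∫u² ≥ ∫(u')² + ∫u² = ||u||_{H^1}², i.e. α = 1 works. No larger α is possible: a(u,u) ≥ α||u||_{H^1}² means (1−α)∫(u')² ≥ (α−c)∫u², and for the modes u_n = sin(nπ(x−x₀)/L) (x₀ the left endpoint) one has ∫u_n²/∫(u_n')² = (L/(nπ))² → 0, so a(u_n,u_n)/||u_n||_{H^1}² → 1. Hence the optimal constant is α = 1.
Therefore α = 1.


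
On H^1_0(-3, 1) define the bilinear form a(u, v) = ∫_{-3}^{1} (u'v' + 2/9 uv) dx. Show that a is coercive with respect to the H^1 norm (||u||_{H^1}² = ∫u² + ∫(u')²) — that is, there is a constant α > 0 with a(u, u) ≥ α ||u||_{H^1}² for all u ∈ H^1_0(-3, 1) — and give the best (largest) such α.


α = (32/9 + π^2)/(π^2 + 16)

Coercivity of a(·,·) on H^1_0(-3, 1) means a(u, u) ≥ α ||u||_{H^1}² for every u ∈ H^1_0.
The interval has length L = 4, and Poincaré/coercivity depend only on L. Here a(u, u) = ∫(u')² + (2/9)·∫u².
Here 0 < c = 2/9 < 1. The condition a(u,u) ≥ α||u||_{H^1}² reads (1−α)∫(u')² ≥ (α−c)∫u². Any admissible α is ≤ 1 (rapidly oscillating u have ∫u²/∫(u')² → 0), and α = 1 would force 0 ≥ (1−c)∫u², impossible since c < 1; so 1−α > 0. By the sharp Poincaré inequality on H^1_0 of an interval of length L, ∫(u')² ≥ (π/L)²∫u² with equality for the first sine mode sin(π(x−x₀)/L) (x₀ the left endpoint), so the inequality holds for all u iff (1−α)(π/L)² ≥ α − c, i.e. α ≤ ((π/L)² + c)/((π/L)² + 1) = (1 + c(L/π)²)/(1 + (L/π)²). With (π/L)² = π^2/16 and c = 2/9, the largest admissible constant is α = ((π/L)² + c)/((π/L)² + 1).
Simplifying, α = (32/9 + π^2)/(π^2 + 16).


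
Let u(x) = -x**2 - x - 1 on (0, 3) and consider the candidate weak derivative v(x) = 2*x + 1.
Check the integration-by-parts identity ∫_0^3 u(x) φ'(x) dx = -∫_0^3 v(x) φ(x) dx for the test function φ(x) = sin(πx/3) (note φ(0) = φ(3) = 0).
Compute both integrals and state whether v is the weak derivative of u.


LHS = 24/π, RHS = -24/π. No, v is not the weak derivative of u.

u(x) = -x**2 - x - 1, classical derivative u'(x) = -2*x - 1.
φ(x) = sin(πx/3), so φ'(x) = π*cos(π*x/3)/3.
Note φ(0) = φ(3) = 0, so the boundary term u·φ vanishes.
LHS = ∫_0^3 u(x) φ'(x) dx = ∫_0^3 (-π*x^2*cos(π*x/3)/3 - π*x*cos(π*x/3)/3 - π*cos(π*x/3)/3) dx. Term by term:
  ∫_0^3 -π*cos(π*x/3)/3 dx = 0;  ∫_0^3 -π*x*cos(π*x/3)/3 dx = 6/π;  ∫_0^3 -π*x^2*cos(π*x/3)/3 dx = 18/π.
Sum: 0 + 6/π + 18/π = 24/π.
So LHS = 24/π.
∫_0^3 v(x) φ(x) dx = ∫_0^3 (2*x*sin(π*x/3) + sin(π*x/3)) dx. Term by term:
  ∫_0^3 2*x*sin(π*x/3) dx = 18/π;  ∫_0^3 sin(π*x/3) dx = 6/π.
Sum: 18/π + 6/π = 24/π.
So RHS = -∫_0^3 v(x) φ(x) dx = -24/π.
LHS − RHS = 48/π ≠ 0, so the identity fails.
(For a valid weak derivative the identity must hold for EVERY test function, in particular this one. The failure shows v is NOT the weak derivative of u.)
Correct weak derivative would be u'(x) = -2*x - 1.


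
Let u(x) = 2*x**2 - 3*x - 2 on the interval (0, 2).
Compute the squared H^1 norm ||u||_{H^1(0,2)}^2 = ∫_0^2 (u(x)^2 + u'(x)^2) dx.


||u||_{H^1}^2 = 374/15

The H^1 norm (squared) on an interval (0, L) is
  ||u||_{H^1}^2 = ∫_0^L u(x)^2 dx + ∫_0^L u'(x)^2 dx.
Compute u'(x) = 4*x - 3.
Then u(x)^2 = 4*x**4 - 12*x**3 + x**2 + 12*x + 4 and u'(x)^2 = 16*x**2 - 24*x + 9.
Integrate each monomial from 0 to 2 using ∫_0^2 c·x^n dx = c·2^(n+1)/(n+1):
  ∫_0^2 u(x)^2 dx = ∫_0^2 (4*x^4 - 12*x^3 + x^2 + 12*x + 4) dx. Term by term:
    ∫_0^2 4*x^4 dx = 128/5;  ∫_0^2 -12*x^3 dx = -48;  ∫_0^2 x^2 dx = 8/3;
    ∫_0^2 12*x dx = 24;  ∫_0^2 4 dx = 8.
  Sum: 128/5 − 48 + 8/3 + 24 + 8 = 184/15.
  ∫_0^2 u'(x)^2 dx = ∫_0^2 (16*x^2 - 24*x + 9) dx. Term by term:
    ∫_0^2 16*x^2 dx = 128/3;  ∫_0^2 -24*x dx = -48;  ∫_0^2 9 dx = 18.
  Sum: 128/3 − 48 + 18 = 38/3.
Adding: ||u||_{H^1}^2 = 184/15 + 38/3 = 374/15.


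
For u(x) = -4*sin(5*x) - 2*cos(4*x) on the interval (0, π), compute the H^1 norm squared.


||u||_{H^1(0,π)}^2 = 2720/9 + 242*π

u'(x) = 8*sin(4*x) - 20*cos(5*x).
Expand u² and (u')² and integrate term by term on (0, π), using: for integers n ≥ 1, ∫_0^π sin²(nx) dx = ∫_0^π cos²(nx) dx = π/2; for n ≠ n', ∫_0^π sin(nx)sin(n'x) dx = ∫_0^π cos(nx)cos(n'x) dx = 0; and by product-to-sum, ∫_0^π sin(nx)cos(n'x) dx = ½∫_0^π [sin((n+n')x) + sin((n−n')x)] dx, which is 0 when n+n' is even and 2n/(n²−n'²) when n+n' is odd (it need not vanish on (0, π)).
  u² squared terms: (-4)²·∫sin(5x)² dx = 16·π/2 = 8*π;  (-2)²·∫cos(4x)² dx = 4·π/2 = 2*π.
  u² cross terms: 2·(-4)·(-2)·∫sin(5x)·cos(4x) dx = 16·(10/9) = 160/9.
  So ∫_0^π u² dx = 8*π + 2*π + 160/9 = 160/9 + 10*π.
  (u')² squared terms: (-20)²·∫cos(5x)² dx = 400·π/2 = 200*π;  (8)²·∫sin(4x)² dx = 64·π/2 = 32*π.
  (u')² cross terms: 2·(-20)·(8)·∫cos(5x)·sin(4x) dx = -320·(-8/9) = 2560/9.
  So ∫_0^π (u')² dx = 200*π + 32*π + 2560/9 = 2560/9 + 232*π.
||u||_{H^1}^2 = (160/9 + 10*π) + (2560/9 + 232*π) = 2720/9 + 242*π.
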